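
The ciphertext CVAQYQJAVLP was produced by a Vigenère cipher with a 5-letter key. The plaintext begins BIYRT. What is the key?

BNCZF

Subtract each crib letter from the matching ciphertext letter (mod 26):
C(2)−B(1)=1 → B
V(21)−I(8)=13 → N
A(0)−Y(24)=-24≡2 → C
Q(16)−R(17)=-1≡25 → Z
Y(24)−T(19)=5 → F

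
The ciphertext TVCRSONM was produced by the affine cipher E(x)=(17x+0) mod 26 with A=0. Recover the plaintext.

The inverse of 17 mod 26 is 23, since 17·23=391≡1. Apply D(y)=23·(y−0) mod 26:
T(19): 23·(19−0)=437≡21 → V
V(21): 23·(21−0)=483≡15 → P
C(2): 23·(2−0)=46≡20 → U
R(17): 23·(17−0)=391≡1 → B
S(18): 23·(18−0)=414≡24 → Y
O(14): 23·(14−0)=322≡10 → K
N(13): 23·(13−0)=299≡13 → N
M(12): 23·(12−0)=276≡16 → Q

VPUBYKNQ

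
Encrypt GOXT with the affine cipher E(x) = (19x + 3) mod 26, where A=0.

NJYA

G(6): 19·6+3=117≡13 → N
O(14): 19·14+3=269≡9 → J
X(23): 19·23+3=440≡24 → Y
T(19): 19·19+3=364≡0 → A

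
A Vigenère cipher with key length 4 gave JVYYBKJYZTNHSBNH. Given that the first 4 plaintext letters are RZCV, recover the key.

Subtract each crib letter from the matching ciphertext letter (mod 26):
J(9)−R(17)=-8≡18 → S
V(21)−Z(25)=-4≡22 → W
Y(24)−C(2)=22 → W
Y(24)−V(21)=3 → D

SWWD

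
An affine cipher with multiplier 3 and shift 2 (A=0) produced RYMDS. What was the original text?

The inverse of 3 mod 26 is 9, since 3·9=27≡1. Apply D(y)=9·(y−2) mod 26:
R(17): 9·(17−2)=135≡5 → F
Y(24): 9·(24−2)=198≡16 → Q
M(12): 9·(12−2)=90≡12 → M
D(3): 9·(3−2)=9 → J
S(18): 9·(18−2)=144≡14 → O

FQMJO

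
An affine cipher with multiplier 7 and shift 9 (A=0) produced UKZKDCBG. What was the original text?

JPGPOZKH

The inverse of 7 mod 26 is 15, since 7·15=105≡1. Apply D(y)=15·(y−9) mod 26:
U(20): 15·(20−9)=165≡9 → J
K(10): 15·(10−9)=15 → P
Z(25): 15·(25−9)=240≡6 → G
K(10): 15·(10−9)=15 → P
D(3): 15·(3−9)=-90≡14 → O
C(2): 15·(2−9)=-105≡25 → Z
B(1): 15·(1−9)=-120≡10 → K
G(6): 15·(6−9)=-45≡7 → H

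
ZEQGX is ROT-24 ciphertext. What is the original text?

BGSIZ

Z(25): 25−24=1 → B
E(4): 4−24=-20≡6 → G
Q(16): 16−24=-8≡18 → S
G(6): 6−24=-18≡8 → I
X(23): 23−24=-1≡25 → Z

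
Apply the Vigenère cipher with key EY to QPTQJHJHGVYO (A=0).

UNXONFNFKTCM

Repeat the key across the message: EYEYEYEYEYEY
Q(16)+E(4): 20 → U
P(15)+Y(24): 39≡13 → N
T(19)+E(4): 23 → X
Q(16)+Y(24): 40≡14 → O
J(9)+E(4): 13 → N
H(7)+Y(24): 31≡5 → F
J(9)+E(4): 13 → N
H(7)+Y(24): 31≡5 → F
G(6)+E(4): 10 → K
V(21)+Y(24): 45≡19 → T
Y(24)+E(4): 28≡2 → C
O(14)+Y(24): 38≡12 → M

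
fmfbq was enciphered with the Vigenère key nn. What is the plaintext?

Repeat the key across the ciphertext: nnnnn
f(5)−n(13): -8≡18 → s
m(12)−n(13): -1≡25 → z
f(5)−n(13): -8≡18 → s
b(1)−n(13): -12≡14 → o
q(16)−n(13): 3 → d

szsod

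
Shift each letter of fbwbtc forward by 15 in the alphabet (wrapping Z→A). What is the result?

uqlqir

f(5): 5+15=20 → u
b(1): 1+15=16 → q
w(22): 22+15=37≡11 → l
b(1): 1+15=16 → q
t(19): 19+15=34≡8 → i
c(2): 2+15=17 → r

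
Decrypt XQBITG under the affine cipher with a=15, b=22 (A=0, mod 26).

The inverse of 15 mod 26 is 7, since 15·7=105≡1. Apply D(y)=7·(y−22) mod 26:
X(23): 7·(23−22)=7 → H
Q(16): 7·(16−22)=-42≡10 → K
B(1): 7·(1−22)=-147≡9 → J
I(8): 7·(8−22)=-98≡6 → G
T(19): 7·(19−22)=-21≡5 → F
G(6): 7·(6−22)=-112≡18 → S

HKJGFS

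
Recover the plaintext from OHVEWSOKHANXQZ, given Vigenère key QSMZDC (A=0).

Repeat the key across the ciphertext: QSMZDCQSMZDCQS
O(14)−Q(16): -2≡24 → Y
H(7)−S(18): -11≡15 → P
V(21)−M(12): 9 → J
E(4)−Z(25): -21≡5 → F
W(22)−D(3): 19 → T
S(18)−C(2): 16 → Q
O(14)−Q(16): -2≡24 → Y
K(10)−S(18): -8≡18 → S
H(7)−M(12): -5≡21 → V
A(0)−Z(25): -25≡1 → B
N(13)−D(3): 10 → K
X(23)−C(2): 21 → V
Q(16)−Q(16): 0 → A
Z(25)−S(18): 7 → H

YPJFTQYSVBKVAH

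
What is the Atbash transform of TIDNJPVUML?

T(19) → G(6)
I(8) → R(17)
D(3) → W(22)
N(13) → M(12)
J(9) → Q(16)
P(15) → K(10)
V(21) → E(4)
U(20) → F(5)
M(12) → N(13)
L(11) → O(14)

GRWMQKEFNO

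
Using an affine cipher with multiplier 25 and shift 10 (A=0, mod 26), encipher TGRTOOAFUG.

RETRWWKFQE

T(19): 25·19+10=485≡17 → R
G(6): 25·6+10=160≡4 → E
R(17): 25·17+10=435≡19 → T
T(19): 25·19+10=485≡17 → R
O(14): 25·14+10=360≡22 → W
O(14): 25·14+10=360≡22 → W
A(0): 25·0+10=10 → K
F(5): 25·5+10=135≡5 → F
U(20): 25·20+10=510≡16 → Q
G(6): 25·6+10=160≡4 → E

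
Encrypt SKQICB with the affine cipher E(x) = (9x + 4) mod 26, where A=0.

S(18): 9·18+4=166≡10 → K
K(10): 9·10+4=94≡16 → Q
Q(16): 9·16+4=148≡18 → S
I(8): 9·8+4=76≡24 → Y
C(2): 9·2+4=22 → W
B(1): 9·1+4=13 → N

KQSYWN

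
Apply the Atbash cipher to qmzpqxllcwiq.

q(16) → j(9)
m(12) → n(13)
z(25) → a(0)
p(15) → k(10)
q(16) → j(9)
x(23) → c(2)
l(11) → o(14)
l(11) → o(14)
c(2) → x(23)
w(22) → d(3)
i(8) → r(17)
q(16) → j(9)

jnakjcooxdrj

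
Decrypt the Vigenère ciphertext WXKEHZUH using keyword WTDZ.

AEHFLGRI

Repeat the key across the ciphertext: WTDZWTDZ
W(22)−W(22): 0 → A
X(23)−T(19): 4 → E
K(10)−D(3): 7 → H
E(4)−Z(25): -21≡5 → F
H(7)−W(22): -15≡11 → L
Z(25)−T(19): 6 → G
U(20)−D(3): 17 → R
H(7)−Z(25): -18≡8 → I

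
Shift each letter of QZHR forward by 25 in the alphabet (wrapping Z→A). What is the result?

PYGQ

Q(16): 16+25=41≡15 → P
Z(25): 25+25=50≡24 → Y
H(7): 7+25=32≡6 → G
R(17): 17+25=42≡16 → Q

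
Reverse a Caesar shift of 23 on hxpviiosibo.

kasyllrvler

h(7): 7−23=-16≡10 → k
x(23): 23−23=0 → a
p(15): 15−23=-8≡18 → s
v(21): 21−23=-2≡24 → y
i(8): 8−23=-15≡11 → l
i(8): 8−23=-15≡11 → l
o(14): 14−23=-9≡17 → r
s(18): 18−23=-5≡21 → v
i(8): 8−23=-15≡11 → l
b(1): 1−23=-22≡4 → e
o(14): 14−23=-9≡17 → r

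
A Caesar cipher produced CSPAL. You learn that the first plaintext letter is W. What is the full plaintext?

From the crib: C(2)−W(22)=-20≡6, so the shift is 6.
Subtract 6 from each ciphertext letter:
C(2): 2−6=-4≡22 → W
S(18): 18−6=12 → M
P(15): 15−6=9 → J
A(0): 0−6=-6≡20 → U
L(11): 11−6=5 → F

WMJUF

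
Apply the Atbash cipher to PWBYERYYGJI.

KDYBVIBBTQR

P(15) → K(10)
W(22) → D(3)
B(1) → Y(24)
Y(24) → B(1)
E(4) → V(21)
R(17) → I(8)
Y(24) → B(1)
Y(24) → B(1)
G(6) → T(19)
J(9) → Q(16)
I(8) → R(17)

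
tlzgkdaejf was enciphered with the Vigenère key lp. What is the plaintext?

iworzoppyq

Repeat the key across the ciphertext: lplplplplp
t(19)−l(11): 8 → i
l(11)−p(15): -4≡22 → w
z(25)−l(11): 14 → o
g(6)−p(15): -9≡17 → r
k(10)−l(11): -1≡25 → z
d(3)−p(15): -12≡14 → o
a(0)−l(11): -11≡15 → p
e(4)−p(15): -11≡15 → p
j(9)−l(11): -2≡24 → y
f(5)−p(15): -10≡16 → q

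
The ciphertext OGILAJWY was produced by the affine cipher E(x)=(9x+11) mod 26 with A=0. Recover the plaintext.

JLRATUHN

The inverse of 9 mod 26 is 3, since 9·3=27≡1. Apply D(y)=3·(y−11) mod 26:
O(14): 3·(14−11)=9 → J
G(6): 3·(6−11)=-15≡11 → L
I(8): 3·(8−11)=-9≡17 → R
L(11): 3·(11−11)=0 → A
A(0): 3·(0−11)=-33≡19 → T
J(9): 3·(9−11)=-6≡20 → U
W(22): 3·(22−11)=33≡7 → H
Y(24): 3·(24−11)=39≡13 → N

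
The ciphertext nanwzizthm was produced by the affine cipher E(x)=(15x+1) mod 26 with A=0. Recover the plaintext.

The inverse of 15 mod 26 is 7, since 15·7=105≡1. Apply D(y)=7·(y−1) mod 26:
n(13): 7·(13−1)=84≡6 → g
a(0): 7·(0−1)=-7≡19 → t
n(13): 7·(13−1)=84≡6 → g
w(22): 7·(22−1)=147≡17 → r
z(25): 7·(25−1)=168≡12 → m
i(8): 7·(8−1)=49≡23 → x
z(25): 7·(25−1)=168≡12 → m
t(19): 7·(19−1)=126≡22 → w
h(7): 7·(7−1)=42≡16 → q
m(12): 7·(12−1)=77≡25 → z

gtgrmxmwqz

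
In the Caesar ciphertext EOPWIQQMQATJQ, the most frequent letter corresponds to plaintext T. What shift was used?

23

The most frequent ciphertext letter is Q (appears 4 times).
Q is position 16; T is position 19.
Shift = -3≡23.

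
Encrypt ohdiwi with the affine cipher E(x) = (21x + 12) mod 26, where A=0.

udxygy

o(14): 21·14+12=306≡20 → u
h(7): 21·7+12=159≡3 → d
d(3): 21·3+12=75≡23 → x
i(8): 21·8+12=180≡24 → y
w(22): 21·22+12=474≡6 → g
i(8): 21·8+12=180≡24 → y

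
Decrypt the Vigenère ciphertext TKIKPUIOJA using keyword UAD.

ZKFQPROOGG

Repeat the key across the ciphertext: UADUADUADU
T(19)−U(20): -1≡25 → Z
K(10)−A(0): 10 → K
I(8)−D(3): 5 → F
K(10)−U(20): -10≡16 → Q
P(15)−A(0): 15 → P
U(20)−D(3): 17 → R
I(8)−U(20): -12≡14 → O
O(14)−A(0): 14 → O
J(9)−D(3): 6 → G
A(0)−U(20): -20≡6 → G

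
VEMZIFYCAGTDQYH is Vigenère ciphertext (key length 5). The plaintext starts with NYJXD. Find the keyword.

Subtract each crib letter from the matching ciphertext letter (mod 26):
V(21)−N(13)=8 → I
E(4)−Y(24)=-20≡6 → G
M(12)−J(9)=3 → D
Z(25)−X(23)=2 → C
I(8)−D(3)=5 → F

IGDCF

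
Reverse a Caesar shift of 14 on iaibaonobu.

i(8): 8−14=-6≡20 → u
a(0): 0−14=-14≡12 → m
i(8): 8−14=-6≡20 → u
b(1): 1−14=-13≡13 → n
a(0): 0−14=-14≡12 → m
o(14): 14−14=0 → a
n(13): 13−14=-1≡25 → z
o(14): 14−14=0 → a
b(1): 1−14=-13≡13 → n
u(20): 20−14=6 → g

umunmazang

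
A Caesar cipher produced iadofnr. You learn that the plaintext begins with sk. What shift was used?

16

From the crib: i(8)−s(18)=-10≡16, so the shift is 16.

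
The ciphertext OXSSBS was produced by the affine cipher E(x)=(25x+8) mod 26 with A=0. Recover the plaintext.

ULQQHQ

The inverse of 25 mod 26 is 25, since 25·25=625≡1. Apply D(y)=25·(y−8) mod 26:
O(14): 25·(14−8)=150≡20 → U
X(23): 25·(23−8)=375≡11 → L
S(18): 25·(18−8)=250≡16 → Q
S(18): 25·(18−8)=250≡16 → Q
B(1): 25·(1−8)=-175≡7 → H
S(18): 25·(18−8)=250≡16 → Q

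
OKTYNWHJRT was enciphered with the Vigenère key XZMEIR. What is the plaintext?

Repeat the key across the ciphertext: XZMEIRXZME
O(14)−X(23): -9≡17 → R
K(10)−Z(25): -15≡11 → L
T(19)−M(12): 7 → H
Y(24)−E(4): 20 → U
N(13)−I(8): 5 → F
W(22)−R(17): 5 → F
H(7)−X(23): -16≡10 → K
J(9)−Z(25): -16≡10 → K
R(17)−M(12): 5 → F
T(19)−E(4): 15 → P

RLHUFFKKFP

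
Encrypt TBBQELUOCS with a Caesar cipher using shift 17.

T(19): 19+17=36≡10 → K
B(1): 1+17=18 → S
B(1): 1+17=18 → S
Q(16): 16+17=33≡7 → H
E(4): 4+17=21 → V
L(11): 11+17=28≡2 → C
U(20): 20+17=37≡11 → L
O(14): 14+17=31≡5 → F
C(2): 2+17=19 → T
S(18): 18+17=35≡9 → J

KSSHVCLFTJ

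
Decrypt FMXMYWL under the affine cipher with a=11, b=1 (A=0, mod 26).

The inverse of 11 mod 26 is 19, since 11·19=209≡1. Apply D(y)=19·(y−1) mod 26:
F(5): 19·(5−1)=76≡24 → Y
M(12): 19·(12−1)=209≡1 → B
X(23): 19·(23−1)=418≡2 → C
M(12): 19·(12−1)=209≡1 → B
Y(24): 19·(24−1)=437≡21 → V
W(22): 19·(22−1)=399≡9 → J
L(11): 19·(11−1)=190≡8 → I

YBCBVJI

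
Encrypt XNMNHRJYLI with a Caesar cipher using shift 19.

X(23): 23+19=42≡16 → Q
N(13): 13+19=32≡6 → G
M(12): 12+19=31≡5 → F
N(13): 13+19=32≡6 → G
H(7): 7+19=26≡0 → A
R(17): 17+19=36≡10 → K
J(9): 9+19=28≡2 → C
Y(24): 24+19=43≡17 → R
L(11): 11+19=30≡4 → E
I(8): 8+19=27≡1 → B

QGFGAKCREB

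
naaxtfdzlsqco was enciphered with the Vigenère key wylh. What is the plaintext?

rcpqxhsspufvs

Repeat the key across the ciphertext: wylhwylhwylhw
n(13)−w(22): -9≡17 → r
a(0)−y(24): -24≡2 → c
a(0)−l(11): -11≡15 → p
x(23)−h(7): 16 → q
t(19)−w(22): -3≡23 → x
f(5)−y(24): -19≡7 → h
d(3)−l(11): -8≡18 → s
z(25)−h(7): 18 → s
l(11)−w(22): -11≡15 → p
s(18)−y(24): -6≡20 → u
q(16)−l(11): 5 → f
c(2)−h(7): -5≡21 → v
o(14)−w(22): -8≡18 → s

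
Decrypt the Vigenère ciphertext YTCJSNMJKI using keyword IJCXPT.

QKAMDUEAIL

Repeat the key across the ciphertext: IJCXPTIJCX
Y(24)−I(8): 16 → Q
T(19)−J(9): 10 → K
C(2)−C(2): 0 → A
J(9)−X(23): -14≡12 → M
S(18)−P(15): 3 → D
N(13)−T(19): -6≡20 → U
M(12)−I(8): 4 → E
J(9)−J(9): 0 → A
K(10)−C(2): 8 → I
I(8)−X(23): -15≡11 → L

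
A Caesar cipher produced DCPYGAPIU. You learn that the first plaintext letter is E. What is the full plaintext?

EDQZHBQJV

From the crib: D(3)−E(4)=-1≡25, so the shift is 25.
Subtract 25 from each ciphertext letter:
D(3): 3−25=-22≡4 → E
C(2): 2−25=-23≡3 → D
P(15): 15−25=-10≡16 → Q
Y(24): 24−25=-1≡25 → Z
G(6): 6−25=-19≡7 → H
A(0): 0−25=-25≡1 → B
P(15): 15−25=-10≡16 → Q
I(8): 8−25=-17≡9 → J
U(20): 20−25=-5≡21 → V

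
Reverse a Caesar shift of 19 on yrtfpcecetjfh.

y(24): 24−19=5 → f
r(17): 17−19=-2≡24 → y
t(19): 19−19=0 → a
f(5): 5−19=-14≡12 → m
p(15): 15−19=-4≡22 → w
c(2): 2−19=-17≡9 → j
e(4): 4−19=-15≡11 → l
c(2): 2−19=-17≡9 → j
e(4): 4−19=-15≡11 → l
t(19): 19−19=0 → a
j(9): 9−19=-10≡16 → q
f(5): 5−19=-14≡12 → m
h(7): 7−19=-12≡14 → o

fyamwjljlaqmo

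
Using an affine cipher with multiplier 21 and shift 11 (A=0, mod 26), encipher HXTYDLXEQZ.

H(7): 21·7+11=158≡2 → C
X(23): 21·23+11=494≡0 → A
T(19): 21·19+11=410≡20 → U
Y(24): 21·24+11=515≡21 → V
D(3): 21·3+11=74≡22 → W
L(11): 21·11+11=242≡8 → I
X(23): 21·23+11=494≡0 → A
E(4): 21·4+11=95≡17 → R
Q(16): 21·16+11=347≡9 → J
Z(25): 21·25+11=536≡16 → Q

CAUVWIARJQ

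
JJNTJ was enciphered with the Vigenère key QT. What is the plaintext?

Repeat the key across the ciphertext: QTQTQ
J(9)−Q(16): -7≡19 → T
J(9)−T(19): -10≡16 → Q
N(13)−Q(16): -3≡23 → X
T(19)−T(19): 0 → A
J(9)−Q(16): -7≡19 → T

TQXAT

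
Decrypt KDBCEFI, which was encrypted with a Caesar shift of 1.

JCABDEH

K(10): 10−1=9 → J
D(3): 3−1=2 → C
B(1): 1−1=0 → A
C(2): 2−1=1 → B
E(4): 4−1=3 → D
F(5): 5−1=4 → E
I(8): 8−1=7 → H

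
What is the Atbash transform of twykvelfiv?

t(19) → g(6)
w(22) → d(3)
y(24) → b(1)
k(10) → p(15)
v(21) → e(4)
e(4) → v(21)
l(11) → o(14)
f(5) → u(20)
i(8) → r(17)
v(21) → e(4)

gdbpevoure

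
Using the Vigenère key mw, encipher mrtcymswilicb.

ynfykiesuhuyn

Repeat the key across the message: mwmwmwmwmwmwm
m(12)+m(12): 24 → y
r(17)+w(22): 39≡13 → n
t(19)+m(12): 31≡5 → f
c(2)+w(22): 24 → y
y(24)+m(12): 36≡10 → k
m(12)+w(22): 34≡8 → i
s(18)+m(12): 30≡4 → e
w(22)+w(22): 44≡18 → s
i(8)+m(12): 20 → u
l(11)+w(22): 33≡7 → h
i(8)+m(12): 20 → u
c(2)+w(22): 24 → y
b(1)+m(12): 13 → n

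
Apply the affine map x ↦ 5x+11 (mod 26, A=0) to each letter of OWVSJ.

DRMXE

O(14): 5·14+11=81≡3 → D
W(22): 5·22+11=121≡17 → R
V(21): 5·21+11=116≡12 → M
S(18): 5·18+11=101≡23 → X
J(9): 5·9+11=56≡4 → E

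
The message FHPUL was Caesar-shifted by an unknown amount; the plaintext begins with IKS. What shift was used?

23

From the crib: F(5)−I(8)=-3≡23, so the shift is 23.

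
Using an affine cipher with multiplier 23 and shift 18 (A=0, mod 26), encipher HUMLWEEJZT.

H(7): 23·7+18=179≡23 → X
U(20): 23·20+18=478≡10 → K
M(12): 23·12+18=294≡8 → I
L(11): 23·11+18=271≡11 → L
W(22): 23·22+18=524≡4 → E
E(4): 23·4+18=110≡6 → G
E(4): 23·4+18=110≡6 → G
J(9): 23·9+18=225≡17 → R
Z(25): 23·25+18=593≡21 → V
T(19): 23·19+18=455≡13 → N

XKILEGGRVN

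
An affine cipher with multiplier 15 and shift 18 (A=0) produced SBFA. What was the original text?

The inverse of 15 mod 26 is 7, since 15·7=105≡1. Apply D(y)=7·(y−18) mod 26:
S(18): 7·(18−18)=0 → A
B(1): 7·(1−18)=-119≡11 → L
F(5): 7·(5−18)=-91≡13 → N
A(0): 7·(0−18)=-126≡4 → E

ALNE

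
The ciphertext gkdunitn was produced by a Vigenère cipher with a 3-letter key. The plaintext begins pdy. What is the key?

Subtract each crib letter from the matching ciphertext letter (mod 26):
g(6)−p(15)=-9≡17 → r
k(10)−d(3)=7 → h
d(3)−y(24)=-21≡5 → f

rhf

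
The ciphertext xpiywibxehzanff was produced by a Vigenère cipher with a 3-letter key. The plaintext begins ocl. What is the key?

jnx

Subtract each crib letter from the matching ciphertext letter (mod 26):
x(23)−o(14)=9 → j
p(15)−c(2)=13 → n
i(8)−l(11)=-3≡23 → x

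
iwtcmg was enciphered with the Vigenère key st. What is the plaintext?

Repeat the key across the ciphertext: ststst
i(8)−s(18): -10≡16 → q
w(22)−t(19): 3 → d
t(19)−s(18): 1 → b
c(2)−t(19): -17≡9 → j
m(12)−s(18): -6≡20 → u
g(6)−t(19): -13≡13 → n

qdbjun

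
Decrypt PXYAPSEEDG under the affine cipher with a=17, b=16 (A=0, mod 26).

DFCWDUKKNE

The inverse of 17 mod 26 is 23, since 17·23=391≡1. Apply D(y)=23·(y−16) mod 26:
P(15): 23·(15−16)=-23≡3 → D
X(23): 23·(23−16)=161≡5 → F
Y(24): 23·(24−16)=184≡2 → C
A(0): 23·(0−16)=-368≡22 → W
P(15): 23·(15−16)=-23≡3 → D
S(18): 23·(18−16)=46≡20 → U
E(4): 23·(4−16)=-276≡10 → K
E(4): 23·(4−16)=-276≡10 → K
D(3): 23·(3−16)=-299≡13 → N
G(6): 23·(6−16)=-230≡4 → E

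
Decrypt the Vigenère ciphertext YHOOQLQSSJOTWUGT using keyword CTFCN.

WOJMDJXNQWMARSTR

Repeat the key across the ciphertext: CTFCNCTFCNCTFCNC
Y(24)−C(2): 22 → W
H(7)−T(19): -12≡14 → O
O(14)−F(5): 9 → J
O(14)−C(2): 12 → M
Q(16)−N(13): 3 → D
L(11)−C(2): 9 → J
Q(16)−T(19): -3≡23 → X
S(18)−F(5): 13 → N
S(18)−C(2): 16 → Q
J(9)−N(13): -4≡22 → W
O(14)−C(2): 12 → M
T(19)−T(19): 0 → A
W(22)−F(5): 17 → R
U(20)−C(2): 18 → S
G(6)−N(13): -7≡19 → T
T(19)−C(2): 17 → R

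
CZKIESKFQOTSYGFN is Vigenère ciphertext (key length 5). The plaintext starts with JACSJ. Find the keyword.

Subtract each crib letter from the matching ciphertext letter (mod 26):
C(2)−J(9)=-7≡19 → T
Z(25)−A(0)=25 → Z
K(10)−C(2)=8 → I
I(8)−S(18)=-10≡16 → Q
E(4)−J(9)=-5≡21 → V

TZIQV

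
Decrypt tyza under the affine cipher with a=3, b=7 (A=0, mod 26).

exgp

The inverse of 3 mod 26 is 9, since 3·9=27≡1. Apply D(y)=9·(y−7) mod 26:
t(19): 9·(19−7)=108≡4 → e
y(24): 9·(24−7)=153≡23 → x
z(25): 9·(25−7)=162≡6 → g
a(0): 9·(0−7)=-63≡15 → p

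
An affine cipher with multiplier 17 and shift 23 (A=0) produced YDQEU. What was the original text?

XIVFJ

The inverse of 17 mod 26 is 23, since 17·23=391≡1. Apply D(y)=23·(y−23) mod 26:
Y(24): 23·(24−23)=23 → X
D(3): 23·(3−23)=-460≡8 → I
Q(16): 23·(16−23)=-161≡21 → V
E(4): 23·(4−23)=-437≡5 → F
U(20): 23·(20−23)=-69≡9 → J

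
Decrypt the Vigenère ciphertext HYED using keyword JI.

Repeat the key across the ciphertext: JIJI
H(7)−J(9): -2≡24 → Y
Y(24)−I(8): 16 → Q
E(4)−J(9): -5≡21 → V
D(3)−I(8): -5≡21 → V

YQVV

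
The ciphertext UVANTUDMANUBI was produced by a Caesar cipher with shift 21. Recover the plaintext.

ZAFSYZIRFSZGN

U(20): 20−21=-1≡25 → Z
V(21): 21−21=0 → A
A(0): 0−21=-21≡5 → F
N(13): 13−21=-8≡18 → S
T(19): 19−21=-2≡24 → Y
U(20): 20−21=-1≡25 → Z
D(3): 3−21=-18≡8 → I
M(12): 12−21=-9≡17 → R
A(0): 0−21=-21≡5 → F
N(13): 13−21=-8≡18 → S
U(20): 20−21=-1≡25 → Z
B(1): 1−21=-20≡6 → G
I(8): 8−21=-13≡13 → N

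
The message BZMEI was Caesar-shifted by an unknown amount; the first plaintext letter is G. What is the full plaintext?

GERJN

From the crib: B(1)−G(6)=-5≡21, so the shift is 21.
Subtract 21 from each ciphertext letter:
B(1): 1−21=-20≡6 → G
Z(25): 25−21=4 → E
M(12): 12−21=-9≡17 → R
E(4): 4−21=-17≡9 → J
I(8): 8−21=-13≡13 → N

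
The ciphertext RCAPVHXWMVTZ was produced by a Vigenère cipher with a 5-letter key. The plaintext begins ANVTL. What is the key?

Subtract each crib letter from the matching ciphertext letter (mod 26):
R(17)−A(0)=17 → R
C(2)−N(13)=-11≡15 → P
A(0)−V(21)=-21≡5 → F
P(15)−T(19)=-4≡22 → W
V(21)−L(11)=10 → K

RPFWK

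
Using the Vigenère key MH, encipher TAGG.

Repeat the key across the message: MHMH
T(19)+M(12): 31≡5 → F
A(0)+H(7): 7 → H
G(6)+M(12): 18 → S
G(6)+H(7): 13 → N

FHSN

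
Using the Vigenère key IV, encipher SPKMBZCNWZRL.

Repeat the key across the message: IVIVIVIVIVIV
S(18)+I(8): 26≡0 → A
P(15)+V(21): 36≡10 → K
K(10)+I(8): 18 → S
M(12)+V(21): 33≡7 → H
B(1)+I(8): 9 → J
Z(25)+V(21): 46≡20 → U
C(2)+I(8): 10 → K
N(13)+V(21): 34≡8 → I
W(22)+I(8): 30≡4 → E
Z(25)+V(21): 46≡20 → U
R(17)+I(8): 25 → Z
L(11)+V(21): 32≡6 → G

AKSHJUKIEUZG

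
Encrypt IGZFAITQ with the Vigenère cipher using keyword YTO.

Repeat the key across the message: YTOYTOYT
I(8)+Y(24): 32≡6 → G
G(6)+T(19): 25 → Z
Z(25)+O(14): 39≡13 → N
F(5)+Y(24): 29≡3 → D
A(0)+T(19): 19 → T
I(8)+O(14): 22 → W
T(19)+Y(24): 43≡17 → R
Q(16)+T(19): 35≡9 → J

GZNDTWRJ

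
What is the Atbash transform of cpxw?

xkcd

c(2) → x(23)
p(15) → k(10)
x(23) → c(2)
w(22) → d(3)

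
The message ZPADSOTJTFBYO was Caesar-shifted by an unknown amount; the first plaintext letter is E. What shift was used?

From the crib: Z(25)−E(4)=21, so the shift is 21.

21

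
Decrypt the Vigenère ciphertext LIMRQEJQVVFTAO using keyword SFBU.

TDLXYZIWDQEZIJ

Repeat the key across the ciphertext: SFBUSFBUSFBUSF
L(11)−S(18): -7≡19 → T
I(8)−F(5): 3 → D
M(12)−B(1): 11 → L
R(17)−U(20): -3≡23 → X
Q(16)−S(18): -2≡24 → Y
E(4)−F(5): -1≡25 → Z
J(9)−B(1): 8 → I
Q(16)−U(20): -4≡22 → W
V(21)−S(18): 3 → D
V(21)−F(5): 16 → Q
F(5)−B(1): 4 → E
T(19)−U(20): -1≡25 → Z
A(0)−S(18): -18≡8 → I
O(14)−F(5): 9 → J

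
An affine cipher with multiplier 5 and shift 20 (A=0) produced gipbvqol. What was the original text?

sizrvuet

The inverse of 5 mod 26 is 21, since 5·21=105≡1. Apply D(y)=21·(y−20) mod 26:
g(6): 21·(6−20)=-294≡18 → s
i(8): 21·(8−20)=-252≡8 → i
p(15): 21·(15−20)=-105≡25 → z
b(1): 21·(1−20)=-399≡17 → r
v(21): 21·(21−20)=21 → v
q(16): 21·(16−20)=-84≡20 → u
o(14): 21·(14−20)=-126≡4 → e
l(11): 21·(11−20)=-189≡19 → t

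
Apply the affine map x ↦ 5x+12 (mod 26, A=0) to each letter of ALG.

MPQ

A(0): 5·0+12=12 → M
L(11): 5·11+12=67≡15 → P
G(6): 5·6+12=42≡16 → Q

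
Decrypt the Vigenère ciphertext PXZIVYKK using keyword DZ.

MYWJSZHL

Repeat the key across the ciphertext: DZDZDZDZ
P(15)−D(3): 12 → M
X(23)−Z(25): -2≡24 → Y
Z(25)−D(3): 22 → W
I(8)−Z(25): -17≡9 → J
V(21)−D(3): 18 → S
Y(24)−Z(25): -1≡25 → Z
K(10)−D(3): 7 → H
K(10)−Z(25): -15≡11 → L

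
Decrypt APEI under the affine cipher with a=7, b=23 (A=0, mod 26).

The inverse of 7 mod 26 is 15, since 7·15=105≡1. Apply D(y)=15·(y−23) mod 26:
A(0): 15·(0−23)=-345≡19 → T
P(15): 15·(15−23)=-120≡10 → K
E(4): 15·(4−23)=-285≡1 → B
I(8): 15·(8−23)=-225≡9 → J

TKBJ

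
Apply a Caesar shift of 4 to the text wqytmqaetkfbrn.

w(22): 22+4=26≡0 → a
q(16): 16+4=20 → u
y(24): 24+4=28≡2 → c
t(19): 19+4=23 → x
m(12): 12+4=16 → q
q(16): 16+4=20 → u
a(0): 0+4=4 → e
e(4): 4+4=8 → i
t(19): 19+4=23 → x
k(10): 10+4=14 → o
f(5): 5+4=9 → j
b(1): 1+4=5 → f
r(17): 17+4=21 → v
n(13): 13+4=17 → r

aucxqueixojfvr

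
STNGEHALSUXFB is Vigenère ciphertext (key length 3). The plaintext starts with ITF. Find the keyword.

KAI

Subtract each crib letter from the matching ciphertext letter (mod 26):
S(18)−I(8)=10 → K
T(19)−T(19)=0 → A
N(13)−F(5)=8 → I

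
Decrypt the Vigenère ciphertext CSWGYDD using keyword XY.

Repeat the key across the ciphertext: XYXYXYX
C(2)−X(23): -21≡5 → F
S(18)−Y(24): -6≡20 → U
W(22)−X(23): -1≡25 → Z
G(6)−Y(24): -18≡8 → I
Y(24)−X(23): 1 → B
D(3)−Y(24): -21≡5 → F
D(3)−X(23): -20≡6 → G

FUZIBFG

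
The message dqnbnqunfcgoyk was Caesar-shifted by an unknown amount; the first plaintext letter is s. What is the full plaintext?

sfcqcfjcurvdnz

From the crib: d(3)−s(18)=-15≡11, so the shift is 11.
Subtract 11 from each ciphertext letter:
d(3): 3−11=-8≡18 → s
q(16): 16−11=5 → f
n(13): 13−11=2 → c
b(1): 1−11=-10≡16 → q
n(13): 13−11=2 → c
q(16): 16−11=5 → f
u(20): 20−11=9 → j
n(13): 13−11=2 → c
f(5): 5−11=-6≡20 → u
c(2): 2−11=-9≡17 → r
g(6): 6−11=-5≡21 → v
o(14): 14−11=3 → d
y(24): 24−11=13 → n
k(10): 10−11=-1≡25 → z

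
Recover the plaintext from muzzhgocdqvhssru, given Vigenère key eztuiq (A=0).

Repeat the key across the ciphertext: eztuiqeztuiqeztu
m(12)−e(4): 8 → i
u(20)−z(25): -5≡21 → v
z(25)−t(19): 6 → g
z(25)−u(20): 5 → f
h(7)−i(8): -1≡25 → z
g(6)−q(16): -10≡16 → q
o(14)−e(4): 10 → k
c(2)−z(25): -23≡3 → d
d(3)−t(19): -16≡10 → k
q(16)−u(20): -4≡22 → w
v(21)−i(8): 13 → n
h(7)−q(16): -9≡17 → r
s(18)−e(4): 14 → o
s(18)−z(25): -7≡19 → t
r(17)−t(19): -2≡24 → y
u(20)−u(20): 0 → a

ivgfzqkdkwnrotya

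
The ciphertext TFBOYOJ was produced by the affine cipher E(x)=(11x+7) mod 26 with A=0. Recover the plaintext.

The inverse of 11 mod 26 is 19, since 11·19=209≡1. Apply D(y)=19·(y−7) mod 26:
T(19): 19·(19−7)=228≡20 → U
F(5): 19·(5−7)=-38≡14 → O
B(1): 19·(1−7)=-114≡16 → Q
O(14): 19·(14−7)=133≡3 → D
Y(24): 19·(24−7)=323≡11 → L
O(14): 19·(14−7)=133≡3 → D
J(9): 19·(9−7)=38≡12 → M

UOQDLDM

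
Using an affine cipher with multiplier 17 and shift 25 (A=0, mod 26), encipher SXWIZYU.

TAJFIRB

S(18): 17·18+25=331≡19 → T
X(23): 17·23+25=416≡0 → A
W(22): 17·22+25=399≡9 → J
I(8): 17·8+25=161≡5 → F
Z(25): 17·25+25=450≡8 → I
Y(24): 17·24+25=433≡17 → R
U(20): 17·20+25=365≡1 → B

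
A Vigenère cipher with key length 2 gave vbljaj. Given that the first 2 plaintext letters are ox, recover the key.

he

Subtract each crib letter from the matching ciphertext letter (mod 26):
v(21)−o(14)=7 → h
b(1)−x(23)=-22≡4 → e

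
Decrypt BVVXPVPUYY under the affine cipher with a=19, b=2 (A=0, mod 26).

The inverse of 19 mod 26 is 11, since 19·11=209≡1. Apply D(y)=11·(y−2) mod 26:
B(1): 11·(1−2)=-11≡15 → P
V(21): 11·(21−2)=209≡1 → B
V(21): 11·(21−2)=209≡1 → B
X(23): 11·(23−2)=231≡23 → X
P(15): 11·(15−2)=143≡13 → N
V(21): 11·(21−2)=209≡1 → B
P(15): 11·(15−2)=143≡13 → N
U(20): 11·(20−2)=198≡16 → Q
Y(24): 11·(24−2)=242≡8 → I
Y(24): 11·(24−2)=242≡8 → I

PBBXNBNQII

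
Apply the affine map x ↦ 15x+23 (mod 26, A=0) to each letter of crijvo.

c(2): 15·2+23=53≡1 → b
r(17): 15·17+23=278≡18 → s
i(8): 15·8+23=143≡13 → n
j(9): 15·9+23=158≡2 → c
v(21): 15·21+23=338≡0 → a
o(14): 15·14+23=233≡25 → z

bsncaz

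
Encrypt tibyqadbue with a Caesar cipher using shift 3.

wlebtdgexh

t(19): 19+3=22 → w
i(8): 8+3=11 → l
b(1): 1+3=4 → e
y(24): 24+3=27≡1 → b
q(16): 16+3=19 → t
a(0): 0+3=3 → d
d(3): 3+3=6 → g
b(1): 1+3=4 → e
u(20): 20+3=23 → x
e(4): 4+3=7 → h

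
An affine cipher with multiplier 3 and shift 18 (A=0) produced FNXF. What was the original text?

The inverse of 3 mod 26 is 9, since 3·9=27≡1. Apply D(y)=9·(y−18) mod 26:
F(5): 9·(5−18)=-117≡13 → N
N(13): 9·(13−18)=-45≡7 → H
X(23): 9·(23−18)=45≡19 → T
F(5): 9·(5−18)=-117≡13 → N

NHTN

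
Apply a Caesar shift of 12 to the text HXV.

TJH

H(7): 7+12=19 → T
X(23): 23+12=35≡9 → J
V(21): 21+12=33≡7 → H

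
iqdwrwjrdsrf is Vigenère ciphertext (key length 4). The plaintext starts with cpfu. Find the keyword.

gbyc

Subtract each crib letter from the matching ciphertext letter (mod 26):
i(8)−c(2)=6 → g
q(16)−p(15)=1 → b
d(3)−f(5)=-2≡24 → y
w(22)−u(20)=2 → c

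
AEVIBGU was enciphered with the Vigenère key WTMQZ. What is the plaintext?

Repeat the key across the ciphertext: WTMQZWT
A(0)−W(22): -22≡4 → E
E(4)−T(19): -15≡11 → L
V(21)−M(12): 9 → J
I(8)−Q(16): -8≡18 → S
B(1)−Z(25): -24≡2 → C
G(6)−W(22): -16≡10 → K
U(20)−T(19): 1 → B

ELJSCKB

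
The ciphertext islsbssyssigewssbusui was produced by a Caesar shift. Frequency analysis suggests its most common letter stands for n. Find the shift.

5

The most frequent ciphertext letter is s (appears 9 times).
s is position 18; n is position 13.
Shift = 5.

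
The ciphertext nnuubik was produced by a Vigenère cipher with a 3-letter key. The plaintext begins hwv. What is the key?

grz

Subtract each crib letter from the matching ciphertext letter (mod 26):
n(13)−h(7)=6 → g
n(13)−w(22)=-9≡17 → r
u(20)−v(21)=-1≡25 → z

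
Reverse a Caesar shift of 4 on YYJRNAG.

UUFNJWC

Y(24): 24−4=20 → U
Y(24): 24−4=20 → U
J(9): 9−4=5 → F
R(17): 17−4=13 → N
N(13): 13−4=9 → J
A(0): 0−4=-4≡22 → W
G(6): 6−4=2 → C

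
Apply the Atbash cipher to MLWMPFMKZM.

NODNKUNPAN

M(12) → N(13)
L(11) → O(14)
W(22) → D(3)
M(12) → N(13)
P(15) → K(10)
F(5) → U(20)
M(12) → N(13)
K(10) → P(15)
Z(25) → A(0)
M(12) → N(13)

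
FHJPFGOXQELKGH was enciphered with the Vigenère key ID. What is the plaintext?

XEBMXDGUIBDHYE

Repeat the key across the ciphertext: IDIDIDIDIDIDID
F(5)−I(8): -3≡23 → X
H(7)−D(3): 4 → E
J(9)−I(8): 1 → B
P(15)−D(3): 12 → M
F(5)−I(8): -3≡23 → X
G(6)−D(3): 3 → D
O(14)−I(8): 6 → G
X(23)−D(3): 20 → U
Q(16)−I(8): 8 → I
E(4)−D(3): 1 → B
L(11)−I(8): 3 → D
K(10)−D(3): 7 → H
G(6)−I(8): -2≡24 → Y
H(7)−D(3): 4 → E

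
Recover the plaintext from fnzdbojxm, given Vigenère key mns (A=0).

Repeat the key across the ciphertext: mnsmnsmns
f(5)−m(12): -7≡19 → t
n(13)−n(13): 0 → a
z(25)−s(18): 7 → h
d(3)−m(12): -9≡17 → r
b(1)−n(13): -12≡14 → o
o(14)−s(18): -4≡22 → w
j(9)−m(12): -3≡23 → x
x(23)−n(13): 10 → k
m(12)−s(18): -6≡20 → u

tahrowxku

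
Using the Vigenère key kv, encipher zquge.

Repeat the key across the message: kvkvk
z(25)+k(10): 35≡9 → j
q(16)+v(21): 37≡11 → l
u(20)+k(10): 30≡4 → e
g(6)+v(21): 27≡1 → b
e(4)+k(10): 14 → o

jlebo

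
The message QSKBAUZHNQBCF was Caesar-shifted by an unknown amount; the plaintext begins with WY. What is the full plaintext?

From the crib: Q(16)−W(22)=-6≡20, so the shift is 20.
Subtract 20 from each ciphertext letter:
Q(16): 16−20=-4≡22 → W
S(18): 18−20=-2≡24 → Y
K(10): 10−20=-10≡16 → Q
B(1): 1−20=-19≡7 → H
A(0): 0−20=-20≡6 → G
U(20): 20−20=0 → A
Z(25): 25−20=5 → F
H(7): 7−20=-13≡13 → N
N(13): 13−20=-7≡19 → T
Q(16): 16−20=-4≡22 → W
B(1): 1−20=-19≡7 → H
C(2): 2−20=-18≡8 → I
F(5): 5−20=-15≡11 → L

WYQHGAFNTWHIL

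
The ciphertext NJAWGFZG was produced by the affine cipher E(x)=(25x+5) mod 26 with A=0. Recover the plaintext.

The inverse of 25 mod 26 is 25, since 25·25=625≡1. Apply D(y)=25·(y−5) mod 26:
N(13): 25·(13−5)=200≡18 → S
J(9): 25·(9−5)=100≡22 → W
A(0): 25·(0−5)=-125≡5 → F
W(22): 25·(22−5)=425≡9 → J
G(6): 25·(6−5)=25 → Z
F(5): 25·(5−5)=0 → A
Z(25): 25·(25−5)=500≡6 → G
G(6): 25·(6−5)=25 → Z

SWFJZAGZ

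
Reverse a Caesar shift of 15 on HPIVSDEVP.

H(7): 7−15=-8≡18 → S
P(15): 15−15=0 → A
I(8): 8−15=-7≡19 → T
V(21): 21−15=6 → G
S(18): 18−15=3 → D
D(3): 3−15=-12≡14 → O
E(4): 4−15=-11≡15 → P
V(21): 21−15=6 → G
P(15): 15−15=0 → A

SATGDOPGA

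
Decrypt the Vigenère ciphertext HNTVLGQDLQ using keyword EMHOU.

Repeat the key across the ciphertext: EMHOUEMHOU
H(7)−E(4): 3 → D
N(13)−M(12): 1 → B
T(19)−H(7): 12 → M
V(21)−O(14): 7 → H
L(11)−U(20): -9≡17 → R
G(6)−E(4): 2 → C
Q(16)−M(12): 4 → E
D(3)−H(7): -4≡22 → W
L(11)−O(14): -3≡23 → X
Q(16)−U(20): -4≡22 → W

DBMHRCEWXW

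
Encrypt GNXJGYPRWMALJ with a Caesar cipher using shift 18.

G(6): 6+18=24 → Y
N(13): 13+18=31≡5 → F
X(23): 23+18=41≡15 → P
J(9): 9+18=27≡1 → B
G(6): 6+18=24 → Y
Y(24): 24+18=42≡16 → Q
P(15): 15+18=33≡7 → H
R(17): 17+18=35≡9 → J
W(22): 22+18=40≡14 → O
M(12): 12+18=30≡4 → E
A(0): 0+18=18 → S
L(11): 11+18=29≡3 → D
J(9): 9+18=27≡1 → B

YFPBYQHJOESDB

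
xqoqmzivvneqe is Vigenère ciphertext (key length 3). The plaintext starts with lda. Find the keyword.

mno

Subtract each crib letter from the matching ciphertext letter (mod 26):
x(23)−l(11)=12 → m
q(16)−d(3)=13 → n
o(14)−a(0)=14 → o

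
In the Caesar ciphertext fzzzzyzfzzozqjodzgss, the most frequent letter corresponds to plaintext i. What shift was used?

17

The most frequent ciphertext letter is z (appears 9 times).
z is position 25; i is position 8.
Shift = 17.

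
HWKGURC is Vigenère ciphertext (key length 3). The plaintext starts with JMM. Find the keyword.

Subtract each crib letter from the matching ciphertext letter (mod 26):
H(7)−J(9)=-2≡24 → Y
W(22)−M(12)=10 → K
K(10)−M(12)=-2≡24 → Y

YKY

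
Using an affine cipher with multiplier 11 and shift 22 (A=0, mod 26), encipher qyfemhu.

q(16): 11·16+22=198≡16 → q
y(24): 11·24+22=286≡0 → a
f(5): 11·5+22=77≡25 → z
e(4): 11·4+22=66≡14 → o
m(12): 11·12+22=154≡24 → y
h(7): 11·7+22=99≡21 → v
u(20): 11·20+22=242≡8 → i

qazoyvi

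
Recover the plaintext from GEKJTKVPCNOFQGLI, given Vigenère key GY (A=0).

AGELNMPRWPIHKIFK

Repeat the key across the ciphertext: GYGYGYGYGYGYGYGY
G(6)−G(6): 0 → A
E(4)−Y(24): -20≡6 → G
K(10)−G(6): 4 → E
J(9)−Y(24): -15≡11 → L
T(19)−G(6): 13 → N
K(10)−Y(24): -14≡12 → M
V(21)−G(6): 15 → P
P(15)−Y(24): -9≡17 → R
C(2)−G(6): -4≡22 → W
N(13)−Y(24): -11≡15 → P
O(14)−G(6): 8 → I
F(5)−Y(24): -19≡7 → H
Q(16)−G(6): 10 → K
G(6)−Y(24): -18≡8 → I
L(11)−G(6): 5 → F
I(8)−Y(24): -16≡10 → K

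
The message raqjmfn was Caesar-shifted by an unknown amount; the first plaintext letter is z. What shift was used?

From the crib: r(17)−z(25)=-8≡18, so the shift is 18.

18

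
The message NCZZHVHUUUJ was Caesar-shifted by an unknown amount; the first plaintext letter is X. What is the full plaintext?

From the crib: N(13)−X(23)=-10≡16, so the shift is 16.
Subtract 16 from each ciphertext letter:
N(13): 13−16=-3≡23 → X
C(2): 2−16=-14≡12 → M
Z(25): 25−16=9 → J
Z(25): 25−16=9 → J
H(7): 7−16=-9≡17 → R
V(21): 21−16=5 → F
H(7): 7−16=-9≡17 → R
U(20): 20−16=4 → E
U(20): 20−16=4 → E
U(20): 20−16=4 → E
J(9): 9−16=-7≡19 → T

XMJJRFREEET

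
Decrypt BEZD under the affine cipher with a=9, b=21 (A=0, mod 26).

The inverse of 9 mod 26 is 3, since 9·3=27≡1. Apply D(y)=3·(y−21) mod 26:
B(1): 3·(1−21)=-60≡18 → S
E(4): 3·(4−21)=-51≡1 → B
Z(25): 3·(25−21)=12 → M
D(3): 3·(3−21)=-54≡24 → Y

SBMY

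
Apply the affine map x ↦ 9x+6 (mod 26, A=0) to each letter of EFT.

E(4): 9·4+6=42≡16 → Q
F(5): 9·5+6=51≡25 → Z
T(19): 9·19+6=177≡21 → V

QZV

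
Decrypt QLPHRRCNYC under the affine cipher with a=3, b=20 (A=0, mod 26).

The inverse of 3 mod 26 is 9, since 3·9=27≡1. Apply D(y)=9·(y−20) mod 26:
Q(16): 9·(16−20)=-36≡16 → Q
L(11): 9·(11−20)=-81≡23 → X
P(15): 9·(15−20)=-45≡7 → H
H(7): 9·(7−20)=-117≡13 → N
R(17): 9·(17−20)=-27≡25 → Z
R(17): 9·(17−20)=-27≡25 → Z
C(2): 9·(2−20)=-162≡20 → U
N(13): 9·(13−20)=-63≡15 → P
Y(24): 9·(24−20)=36≡10 → K
C(2): 9·(2−20)=-162≡20 → U

QXHNZZUPKU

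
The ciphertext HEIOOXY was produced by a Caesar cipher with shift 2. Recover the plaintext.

H(7): 7−2=5 → F
E(4): 4−2=2 → C
I(8): 8−2=6 → G
O(14): 14−2=12 → M
O(14): 14−2=12 → M
X(23): 23−2=21 → V
Y(24): 24−2=22 → W

FCGMMVW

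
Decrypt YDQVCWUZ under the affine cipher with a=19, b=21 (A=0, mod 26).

The inverse of 19 mod 26 is 11, since 19·11=209≡1. Apply D(y)=11·(y−21) mod 26:
Y(24): 11·(24−21)=33≡7 → H
D(3): 11·(3−21)=-198≡10 → K
Q(16): 11·(16−21)=-55≡23 → X
V(21): 11·(21−21)=0 → A
C(2): 11·(2−21)=-209≡25 → Z
W(22): 11·(22−21)=11 → L
U(20): 11·(20−21)=-11≡15 → P
Z(25): 11·(25−21)=44≡18 → S

HKXAZLPS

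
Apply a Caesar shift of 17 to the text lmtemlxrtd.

cdkvdcoiku

l(11): 11+17=28≡2 → c
m(12): 12+17=29≡3 → d
t(19): 19+17=36≡10 → k
e(4): 4+17=21 → v
m(12): 12+17=29≡3 → d
l(11): 11+17=28≡2 → c
x(23): 23+17=40≡14 → o
r(17): 17+17=34≡8 → i
t(19): 19+17=36≡10 → k
d(3): 3+17=20 → u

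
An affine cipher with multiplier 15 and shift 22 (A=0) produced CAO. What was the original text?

QCW

The inverse of 15 mod 26 is 7, since 15·7=105≡1. Apply D(y)=7·(y−22) mod 26:
C(2): 7·(2−22)=-140≡16 → Q
A(0): 7·(0−22)=-154≡2 → C
O(14): 7·(14−22)=-56≡22 → W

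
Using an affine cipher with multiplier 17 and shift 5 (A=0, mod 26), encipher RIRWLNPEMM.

ILIPKSAVBB

R(17): 17·17+5=294≡8 → I
I(8): 17·8+5=141≡11 → L
R(17): 17·17+5=294≡8 → I
W(22): 17·22+5=379≡15 → P
L(11): 17·11+5=192≡10 → K
N(13): 17·13+5=226≡18 → S
P(15): 17·15+5=260≡0 → A
E(4): 17·4+5=73≡21 → V
M(12): 17·12+5=209≡1 → B
M(12): 17·12+5=209≡1 → B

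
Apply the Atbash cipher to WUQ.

DFJ

W(22) → D(3)
U(20) → F(5)
Q(16) → J(9)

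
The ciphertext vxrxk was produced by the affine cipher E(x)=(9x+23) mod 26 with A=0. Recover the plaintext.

uaian

The inverse of 9 mod 26 is 3, since 9·3=27≡1. Apply D(y)=3·(y−23) mod 26:
v(21): 3·(21−23)=-6≡20 → u
x(23): 3·(23−23)=0 → a
r(17): 3·(17−23)=-18≡8 → i
x(23): 3·(23−23)=0 → a
k(10): 3·(10−23)=-39≡13 → n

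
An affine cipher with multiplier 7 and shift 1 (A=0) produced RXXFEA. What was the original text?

The inverse of 7 mod 26 is 15, since 7·15=105≡1. Apply D(y)=15·(y−1) mod 26:
R(17): 15·(17−1)=240≡6 → G
X(23): 15·(23−1)=330≡18 → S
X(23): 15·(23−1)=330≡18 → S
F(5): 15·(5−1)=60≡8 → I
E(4): 15·(4−1)=45≡19 → T
A(0): 15·(0−1)=-15≡11 → L

GSSITL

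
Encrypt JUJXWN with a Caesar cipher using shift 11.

J(9): 9+11=20 → U
U(20): 20+11=31≡5 → F
J(9): 9+11=20 → U
X(23): 23+11=34≡8 → I
W(22): 22+11=33≡7 → H
N(13): 13+11=24 → Y

UFUIHY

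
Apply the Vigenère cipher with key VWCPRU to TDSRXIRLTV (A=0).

Repeat the key across the message: VWCPRUVWCP
T(19)+V(21): 40≡14 → O
D(3)+W(22): 25 → Z
S(18)+C(2): 20 → U
R(17)+P(15): 32≡6 → G
X(23)+R(17): 40≡14 → O
I(8)+U(20): 28≡2 → C
R(17)+V(21): 38≡12 → M
L(11)+W(22): 33≡7 → H
T(19)+C(2): 21 → V
V(21)+P(15): 36≡10 → K

OZUGOCMHVK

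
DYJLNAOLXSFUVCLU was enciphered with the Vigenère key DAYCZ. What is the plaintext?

Repeat the key across the ciphertext: DAYCZDAYCZDAYCZD
D(3)−D(3): 0 → A
Y(24)−A(0): 24 → Y
J(9)−Y(24): -15≡11 → L
L(11)−C(2): 9 → J
N(13)−Z(25): -12≡14 → O
A(0)−D(3): -3≡23 → X
O(14)−A(0): 14 → O
L(11)−Y(24): -13≡13 → N
X(23)−C(2): 21 → V
S(18)−Z(25): -7≡19 → T
F(5)−D(3): 2 → C
U(20)−A(0): 20 → U
V(21)−Y(24): -3≡23 → X
C(2)−C(2): 0 → A
L(11)−Z(25): -14≡12 → M
U(20)−D(3): 17 → R

AYLJOXONVTCUXAMR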